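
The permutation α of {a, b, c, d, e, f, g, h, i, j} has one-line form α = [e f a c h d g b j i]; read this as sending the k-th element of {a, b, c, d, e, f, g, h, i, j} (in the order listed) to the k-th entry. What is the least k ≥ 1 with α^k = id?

The disjoint-cycle form of α has cycle lengths 7, 2, 1.
The order of α is the least common multiple of its cycle lengths: lcm(7, 2) = 14.

14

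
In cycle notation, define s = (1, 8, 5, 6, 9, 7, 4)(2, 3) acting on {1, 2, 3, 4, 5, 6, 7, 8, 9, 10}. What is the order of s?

The cycle type of s is (7, 2, 1).
The order is lcm(7, 2) = 14.

14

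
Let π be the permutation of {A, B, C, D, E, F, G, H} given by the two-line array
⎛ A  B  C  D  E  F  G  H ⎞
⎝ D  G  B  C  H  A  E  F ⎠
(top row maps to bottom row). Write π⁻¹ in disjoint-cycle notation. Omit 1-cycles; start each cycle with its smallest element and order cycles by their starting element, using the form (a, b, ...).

(A, F, H, E, G, B, C, D)

The cycle decomposition of π is (A, D, C, B, G, E, H, F).
Reversing each cycle (and rotating so the smallest element leads) gives π⁻¹ = (A, F, H, E, G, B, C, D).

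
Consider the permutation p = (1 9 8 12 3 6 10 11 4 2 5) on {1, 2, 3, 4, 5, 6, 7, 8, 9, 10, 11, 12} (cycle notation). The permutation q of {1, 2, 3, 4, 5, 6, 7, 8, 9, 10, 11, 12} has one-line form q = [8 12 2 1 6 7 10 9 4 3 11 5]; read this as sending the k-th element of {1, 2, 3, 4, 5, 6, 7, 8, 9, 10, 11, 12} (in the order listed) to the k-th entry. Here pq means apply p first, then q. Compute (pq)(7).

(pq)(7) = q(p(7)). p(7) = 7, then q(7) = 10. So (pq)(7) = 10.

10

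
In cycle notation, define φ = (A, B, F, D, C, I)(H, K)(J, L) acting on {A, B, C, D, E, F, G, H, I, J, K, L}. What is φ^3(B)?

C

B lies in the 6-cycle (A, B, F, D, C, I).
Advancing 3 steps from B: B → F → D → C.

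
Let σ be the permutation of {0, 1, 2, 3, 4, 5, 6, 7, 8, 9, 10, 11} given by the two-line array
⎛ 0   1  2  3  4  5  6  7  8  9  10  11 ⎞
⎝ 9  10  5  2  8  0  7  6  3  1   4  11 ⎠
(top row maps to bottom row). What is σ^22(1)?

3

Tracing 1 → 10 → … returns to 1 after 9 steps, so 1 lies in a 9-cycle (0 9 1 10 4 8 3 2 5).
On a 9-cycle, σ^9 is the identity, so σ^22 = σ^4 there (22 ≡ 4 mod 9).
Advancing 4 steps from 1: 1 → 10 → 4 → 8 → 3.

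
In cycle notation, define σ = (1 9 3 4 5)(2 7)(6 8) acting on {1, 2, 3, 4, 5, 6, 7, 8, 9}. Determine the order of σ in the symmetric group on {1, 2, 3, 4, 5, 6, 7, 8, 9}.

10

The disjoint cycles have lengths 5, 2, 2.
The order is lcm(5, 2, 2) = 10.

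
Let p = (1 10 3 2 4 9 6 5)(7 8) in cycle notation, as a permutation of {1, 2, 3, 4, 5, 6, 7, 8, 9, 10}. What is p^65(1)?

1 lies in the 8-cycle (1 10 3 2 4 9 6 5).
Since the cycle has length 8, p^65 acts on it the same as p^1 (65 mod 8 = 1).
Advancing 1 step from 1: 1 → 10.

10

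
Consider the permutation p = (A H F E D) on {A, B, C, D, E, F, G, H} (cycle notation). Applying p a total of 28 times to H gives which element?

H lies in the 5-cycle (A H F E D).
Powers repeat with period 5 on this cycle, and 28 mod 5 = 3, so p^28(H) = p^3(H).
Stepping 3 places around the cycle: H → F → E → D.

D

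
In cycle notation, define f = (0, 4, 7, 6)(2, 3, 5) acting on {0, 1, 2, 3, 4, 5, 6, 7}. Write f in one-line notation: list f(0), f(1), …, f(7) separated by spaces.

4 1 3 5 7 2 0 6

Image by image: 0↦4, 1↦1, 2↦3, 3↦5, 4↦7, 5↦2, 6↦0, 7↦6.
So the one-line form is 4 1 3 5 7 2 0 6.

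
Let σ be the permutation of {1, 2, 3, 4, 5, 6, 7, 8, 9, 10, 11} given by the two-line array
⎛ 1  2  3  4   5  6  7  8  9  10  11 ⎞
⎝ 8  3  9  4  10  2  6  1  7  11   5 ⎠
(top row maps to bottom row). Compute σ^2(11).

10

Tracing 11 → 5 → … returns to 11 after 3 steps, so 11 lies in a 3-cycle (5 10 11).
Advancing 2 steps from 11: 11 → 5 → 10.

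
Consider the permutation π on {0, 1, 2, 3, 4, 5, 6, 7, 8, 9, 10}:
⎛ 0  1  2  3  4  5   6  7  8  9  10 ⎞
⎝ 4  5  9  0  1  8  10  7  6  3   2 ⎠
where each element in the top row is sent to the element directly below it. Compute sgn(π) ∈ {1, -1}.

In disjoint-cycle form the cycle lengths are 10, 1.
A cycle of length ℓ contributes ℓ−1 transpositions, so π is a product of 9 transpositions — odd.

-1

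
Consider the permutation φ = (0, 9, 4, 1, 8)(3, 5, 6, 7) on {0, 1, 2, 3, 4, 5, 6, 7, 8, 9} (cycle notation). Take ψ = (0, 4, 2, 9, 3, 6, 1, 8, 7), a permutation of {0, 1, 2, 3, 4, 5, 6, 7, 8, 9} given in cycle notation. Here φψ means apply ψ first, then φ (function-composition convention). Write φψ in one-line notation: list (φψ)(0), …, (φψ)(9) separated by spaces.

(φψ)(x) = φ(ψ(x)). Computing each image: φ(ψ(0)) = φ(4) = 1, φ(ψ(1)) = φ(8) = 0, φ(ψ(2)) = φ(9) = 4, φ(ψ(3)) = φ(6) = 7, φ(ψ(4)) = φ(2) = 2, φ(ψ(5)) = φ(5) = 6, φ(ψ(6)) = φ(1) = 8, φ(ψ(7)) = φ(0) = 9, φ(ψ(8)) = φ(7) = 3, φ(ψ(9)) = φ(3) = 5.
Hence φψ = [1 0 4 7 2 6 8 9 3 5].

1 0 4 7 2 6 8 9 3 5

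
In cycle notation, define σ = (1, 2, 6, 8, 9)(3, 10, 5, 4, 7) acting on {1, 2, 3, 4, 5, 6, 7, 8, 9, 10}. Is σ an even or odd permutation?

The cycle lengths are 5, 5.
A cycle is odd iff its length is even; σ has 0 even-length cycles, so sgn(σ) = (−1)^0 and σ is even.

even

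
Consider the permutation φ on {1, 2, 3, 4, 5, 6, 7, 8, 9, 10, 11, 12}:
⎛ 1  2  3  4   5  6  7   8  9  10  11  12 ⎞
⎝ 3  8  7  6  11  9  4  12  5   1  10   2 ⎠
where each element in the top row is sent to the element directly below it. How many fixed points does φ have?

No element satisfies φ(x) = x, so there are 0 fixed points.

0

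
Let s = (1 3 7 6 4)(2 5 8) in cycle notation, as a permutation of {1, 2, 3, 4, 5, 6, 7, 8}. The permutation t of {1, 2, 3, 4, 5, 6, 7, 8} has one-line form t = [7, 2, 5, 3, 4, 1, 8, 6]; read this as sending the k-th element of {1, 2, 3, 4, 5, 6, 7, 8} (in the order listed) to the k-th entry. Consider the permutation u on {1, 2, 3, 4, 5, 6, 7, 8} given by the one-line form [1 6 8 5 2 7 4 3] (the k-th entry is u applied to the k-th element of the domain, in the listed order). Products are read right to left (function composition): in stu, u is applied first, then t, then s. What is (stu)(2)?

Apply the permutations in order: u(2) = 6, then t(6) = 1, then s(1) = 3. So (stu)(2) = 3.

3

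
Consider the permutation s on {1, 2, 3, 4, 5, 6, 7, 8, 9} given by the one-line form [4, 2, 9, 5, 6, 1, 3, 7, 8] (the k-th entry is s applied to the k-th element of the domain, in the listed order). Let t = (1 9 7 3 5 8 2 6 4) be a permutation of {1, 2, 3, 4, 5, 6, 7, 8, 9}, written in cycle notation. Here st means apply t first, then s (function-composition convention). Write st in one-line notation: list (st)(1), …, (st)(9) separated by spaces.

8 1 6 4 7 5 9 2 3

(st)(x) = s(t(x)). Computing each image: s(t(1)) = s(9) = 8, s(t(2)) = s(6) = 1, s(t(3)) = s(5) = 6, s(t(4)) = s(1) = 4, s(t(5)) = s(8) = 7, s(t(6)) = s(4) = 5, s(t(7)) = s(3) = 9, s(t(8)) = s(2) = 2, s(t(9)) = s(7) = 3.
Hence st = [8 1 6 4 7 5 9 2 3].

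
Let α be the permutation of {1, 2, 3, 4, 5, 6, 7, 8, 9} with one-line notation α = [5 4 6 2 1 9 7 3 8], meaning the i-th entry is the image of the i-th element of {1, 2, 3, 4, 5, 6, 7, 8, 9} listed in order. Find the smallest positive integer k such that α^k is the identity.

The disjoint-cycle form of α has cycle lengths 4, 2, 2, 1.
The order of α is the least common multiple of its cycle lengths: lcm(4, 2, 2) = 4.

4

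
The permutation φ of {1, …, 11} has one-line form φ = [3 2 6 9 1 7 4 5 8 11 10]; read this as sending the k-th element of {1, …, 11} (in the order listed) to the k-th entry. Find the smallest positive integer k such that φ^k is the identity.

8

Writing φ as disjoint cycles, the cycle lengths are 8, 2, 1.
Since disjoint cycles commute, ord(φ) = lcm(8, 2) = 8.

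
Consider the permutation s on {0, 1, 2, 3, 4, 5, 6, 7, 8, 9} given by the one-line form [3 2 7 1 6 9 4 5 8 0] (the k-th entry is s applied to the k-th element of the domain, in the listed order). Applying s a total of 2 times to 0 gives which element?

Tracing 0 → 3 → … returns to 0 after 7 steps, so 0 lies in a 7-cycle (0, 3, 1, 2, 7, 5, 9).
Advancing 2 steps from 0: 0 → 3 → 1.

1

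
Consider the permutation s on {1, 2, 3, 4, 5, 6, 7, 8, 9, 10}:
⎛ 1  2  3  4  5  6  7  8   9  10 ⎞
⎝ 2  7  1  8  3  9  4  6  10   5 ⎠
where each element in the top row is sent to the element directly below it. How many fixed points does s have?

0

No element satisfies s(x) = x, so there are 0 fixed points.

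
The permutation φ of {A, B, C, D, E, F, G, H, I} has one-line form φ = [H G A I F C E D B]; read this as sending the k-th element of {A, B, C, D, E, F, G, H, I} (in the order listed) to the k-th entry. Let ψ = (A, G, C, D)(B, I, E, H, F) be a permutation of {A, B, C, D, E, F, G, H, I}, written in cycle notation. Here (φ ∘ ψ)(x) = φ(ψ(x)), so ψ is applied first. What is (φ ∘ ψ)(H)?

First apply ψ: ψ(H) = F, then φ(F) = C. Thus (φ ∘ ψ)(H) = C.

C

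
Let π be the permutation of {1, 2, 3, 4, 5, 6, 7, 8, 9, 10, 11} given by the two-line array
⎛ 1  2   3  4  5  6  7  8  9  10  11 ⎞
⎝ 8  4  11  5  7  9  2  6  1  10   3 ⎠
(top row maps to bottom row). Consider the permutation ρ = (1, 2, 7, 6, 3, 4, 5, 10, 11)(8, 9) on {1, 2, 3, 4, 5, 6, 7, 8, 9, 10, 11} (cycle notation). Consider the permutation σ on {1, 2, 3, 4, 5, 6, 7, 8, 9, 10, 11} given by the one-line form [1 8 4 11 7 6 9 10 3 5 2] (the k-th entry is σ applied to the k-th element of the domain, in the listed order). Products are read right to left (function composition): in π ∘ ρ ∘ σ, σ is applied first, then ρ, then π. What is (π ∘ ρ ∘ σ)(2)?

Apply the permutations in order: σ(2) = 8, then ρ(8) = 9, then π(9) = 1. So (π ∘ ρ ∘ σ)(2) = 1.

1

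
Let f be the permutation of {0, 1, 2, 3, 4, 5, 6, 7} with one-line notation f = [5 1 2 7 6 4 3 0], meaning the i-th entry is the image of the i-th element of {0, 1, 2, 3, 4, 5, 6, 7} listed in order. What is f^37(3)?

7

Tracing 3 → 7 → … returns to 3 after 6 steps, so 3 lies in a 6-cycle (0, 5, 4, 6, 3, 7).
Powers repeat with period 6 on this cycle, and 37 mod 6 = 1, so f^37(3) = f^1(3).
Advancing 1 step from 3: 3 → 7.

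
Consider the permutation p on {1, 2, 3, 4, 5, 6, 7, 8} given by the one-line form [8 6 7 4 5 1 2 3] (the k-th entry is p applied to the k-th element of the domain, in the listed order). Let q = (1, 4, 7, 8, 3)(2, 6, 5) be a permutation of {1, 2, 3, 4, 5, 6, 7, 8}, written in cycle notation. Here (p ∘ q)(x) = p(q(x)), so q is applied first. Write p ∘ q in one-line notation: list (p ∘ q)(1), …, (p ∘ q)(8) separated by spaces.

(p ∘ q)(x) = p(q(x)). Computing each image: p(q(1)) = p(4) = 4, p(q(2)) = p(6) = 1, p(q(3)) = p(1) = 8, p(q(4)) = p(7) = 2, p(q(5)) = p(2) = 6, p(q(6)) = p(5) = 5, p(q(7)) = p(8) = 3, p(q(8)) = p(3) = 7.
Hence p ∘ q = [4 1 8 2 6 5 3 7].

4 1 8 2 6 5 3 7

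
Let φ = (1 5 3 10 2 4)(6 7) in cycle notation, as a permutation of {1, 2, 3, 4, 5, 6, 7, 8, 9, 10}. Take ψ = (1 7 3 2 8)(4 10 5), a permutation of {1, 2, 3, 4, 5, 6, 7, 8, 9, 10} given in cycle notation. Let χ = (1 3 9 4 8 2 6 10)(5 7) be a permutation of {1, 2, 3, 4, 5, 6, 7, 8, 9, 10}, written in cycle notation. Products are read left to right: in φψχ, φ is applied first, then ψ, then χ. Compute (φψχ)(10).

Apply the permutations in order: φ(10) = 2, then ψ(2) = 8, then χ(8) = 2. So (φψχ)(10) = 2.

2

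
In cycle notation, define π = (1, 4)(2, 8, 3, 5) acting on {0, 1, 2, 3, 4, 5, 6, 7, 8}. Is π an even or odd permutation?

The cycle lengths are 4, 2, 1, 1, 1.
A cycle is odd iff its length is even; π has 2 even-length cycles, so sgn(π) = (−1)^2 and π is even.

even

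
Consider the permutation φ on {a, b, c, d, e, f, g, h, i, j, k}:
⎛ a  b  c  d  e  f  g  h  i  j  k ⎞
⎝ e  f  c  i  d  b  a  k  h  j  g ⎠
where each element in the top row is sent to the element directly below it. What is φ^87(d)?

k

Tracing d → i → … returns to d after 7 steps, so d lies in a 7-cycle (a, e, d, i, h, k, g).
Since the cycle has length 7, φ^87 acts on it the same as φ^3 (87 mod 7 = 3).
Stepping 3 places around the cycle: d → i → h → k.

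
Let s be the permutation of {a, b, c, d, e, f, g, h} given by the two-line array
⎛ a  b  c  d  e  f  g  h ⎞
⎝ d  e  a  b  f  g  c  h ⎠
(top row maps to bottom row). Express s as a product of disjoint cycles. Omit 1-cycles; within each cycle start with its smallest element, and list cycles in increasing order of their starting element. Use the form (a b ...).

(a d b e f g c)

From a: a → d → b → e → f → g → c → a, closing the cycle (a d b e f g c).
Repeating from the next unused element and collecting all non-trivial cycles gives (a d b e f g c).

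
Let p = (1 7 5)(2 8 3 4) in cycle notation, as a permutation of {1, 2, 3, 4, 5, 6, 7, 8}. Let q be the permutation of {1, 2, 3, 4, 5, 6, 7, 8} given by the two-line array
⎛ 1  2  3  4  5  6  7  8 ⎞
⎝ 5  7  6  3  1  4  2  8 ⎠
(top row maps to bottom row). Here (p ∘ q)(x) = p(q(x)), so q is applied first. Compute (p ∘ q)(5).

7

q(5) = 1, then p(1) = 7; composing gives (p ∘ q)(5) = 7.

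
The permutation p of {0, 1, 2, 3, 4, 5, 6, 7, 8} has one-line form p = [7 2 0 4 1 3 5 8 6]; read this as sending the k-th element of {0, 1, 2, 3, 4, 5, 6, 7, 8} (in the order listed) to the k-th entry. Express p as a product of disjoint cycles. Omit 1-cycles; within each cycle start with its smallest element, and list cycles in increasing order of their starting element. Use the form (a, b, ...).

(0, 7, 8, 6, 5, 3, 4, 1, 2)

From 0: 0 → 7 → 8 → 6 → 5 → 3 → 4 → 1 → 2 → 0, closing the cycle (0, 7, 8, 6, 5, 3, 4, 1, 2).
Continuing from each remaining unvisited element yields (0, 7, 8, 6, 5, 3, 4, 1, 2).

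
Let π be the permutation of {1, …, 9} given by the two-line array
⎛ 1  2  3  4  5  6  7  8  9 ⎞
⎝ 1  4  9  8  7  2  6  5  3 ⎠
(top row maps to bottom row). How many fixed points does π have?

The fixed points (elements with π(x) = x) are {1}, so there is 1.

1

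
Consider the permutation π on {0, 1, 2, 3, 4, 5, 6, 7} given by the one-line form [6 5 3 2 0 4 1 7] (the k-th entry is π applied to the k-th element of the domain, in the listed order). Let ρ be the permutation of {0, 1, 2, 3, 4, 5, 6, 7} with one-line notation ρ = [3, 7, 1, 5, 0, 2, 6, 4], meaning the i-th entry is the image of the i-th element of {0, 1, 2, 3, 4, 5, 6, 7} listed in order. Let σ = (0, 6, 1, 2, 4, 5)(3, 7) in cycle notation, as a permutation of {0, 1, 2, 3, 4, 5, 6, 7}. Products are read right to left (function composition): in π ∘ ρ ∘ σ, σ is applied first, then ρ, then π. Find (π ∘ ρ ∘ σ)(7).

Apply the permutations in order: σ(7) = 3, then ρ(3) = 5, then π(5) = 4. So (π ∘ ρ ∘ σ)(7) = 4.

4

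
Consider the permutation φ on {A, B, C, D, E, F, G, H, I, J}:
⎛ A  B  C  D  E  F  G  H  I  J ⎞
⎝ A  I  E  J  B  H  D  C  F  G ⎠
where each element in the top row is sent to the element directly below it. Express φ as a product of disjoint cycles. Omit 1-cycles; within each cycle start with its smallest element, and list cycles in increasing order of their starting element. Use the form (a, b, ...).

(B, I, F, H, C, E)(D, J, G)

From B: B → I → F → H → C → E → B, closing the cycle (B, I, F, H, C, E).
Continuing from each remaining unvisited element yields (B, I, F, H, C, E)(D, J, G).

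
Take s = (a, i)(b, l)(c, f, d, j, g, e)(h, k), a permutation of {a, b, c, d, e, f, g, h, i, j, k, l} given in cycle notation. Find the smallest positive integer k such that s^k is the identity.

6

The cycle type of s is (6, 2, 2, 2).
The order is lcm(6, 2, 2, 2) = 6.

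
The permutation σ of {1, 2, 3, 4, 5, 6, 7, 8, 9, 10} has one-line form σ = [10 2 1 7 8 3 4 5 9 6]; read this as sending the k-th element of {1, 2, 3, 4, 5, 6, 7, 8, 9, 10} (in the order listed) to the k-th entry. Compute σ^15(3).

6

Tracing 3 → 1 → … returns to 3 after 4 steps, so 3 lies in a 4-cycle (1 10 6 3).
Since the cycle has length 4, σ^15 acts on it the same as σ^3 (15 mod 4 = 3).
Stepping 3 places around the cycle: 3 → 1 → 10 → 6.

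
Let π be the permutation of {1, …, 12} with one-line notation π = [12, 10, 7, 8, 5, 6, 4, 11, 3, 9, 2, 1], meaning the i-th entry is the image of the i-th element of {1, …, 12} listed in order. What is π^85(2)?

4

Tracing 2 → 10 → … returns to 2 after 8 steps, so 2 lies in an 8-cycle (2, 10, 9, 3, 7, 4, 8, 11).
On an 8-cycle, π^8 is the identity, so π^85 = π^5 there (85 ≡ 5 mod 8).
Advancing 5 steps from 2: 2 → 10 → 9 → 3 → 7 → 4.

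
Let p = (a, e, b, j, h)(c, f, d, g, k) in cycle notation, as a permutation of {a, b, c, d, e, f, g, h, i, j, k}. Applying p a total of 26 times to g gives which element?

g lies in the 5-cycle (c, f, d, g, k).
Powers repeat with period 5 on this cycle, and 26 mod 5 = 1, so p^26(g) = p^1(g).
Advancing 1 step from g: g → k.

k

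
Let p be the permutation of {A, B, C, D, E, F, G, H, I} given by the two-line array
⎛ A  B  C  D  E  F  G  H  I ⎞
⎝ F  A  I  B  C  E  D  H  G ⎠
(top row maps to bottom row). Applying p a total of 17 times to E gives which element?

Tracing E → C → … returns to E after 8 steps, so E lies in an 8-cycle (A, F, E, C, I, G, D, B).
Since the cycle has length 8, p^17 acts on it the same as p^1 (17 mod 8 = 1).
Stepping 1 place around the cycle: E → C.

C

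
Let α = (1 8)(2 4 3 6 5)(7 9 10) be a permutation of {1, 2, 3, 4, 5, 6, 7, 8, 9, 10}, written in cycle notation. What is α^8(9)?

7

9 lies in the 3-cycle (7 9 10).
On a 3-cycle, α^3 is the identity, so α^8 = α^2 there (8 ≡ 2 mod 3).
Advancing 2 steps from 9: 9 → 10 → 7.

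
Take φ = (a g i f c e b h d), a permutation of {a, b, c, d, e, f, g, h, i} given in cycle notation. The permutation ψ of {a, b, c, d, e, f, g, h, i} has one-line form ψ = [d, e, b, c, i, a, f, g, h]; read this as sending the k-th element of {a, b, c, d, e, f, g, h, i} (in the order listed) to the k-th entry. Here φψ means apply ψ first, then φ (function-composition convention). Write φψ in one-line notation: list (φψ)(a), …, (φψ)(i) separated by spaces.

Chase each element through ψ then φ: a → d → a; b → e → b; c → b → h; d → c → e; e → i → f; f → a → g; g → f → c; h → g → i; i → h → d.
So φψ in one-line form is a b h e f g c i d.

a b h e f g c i d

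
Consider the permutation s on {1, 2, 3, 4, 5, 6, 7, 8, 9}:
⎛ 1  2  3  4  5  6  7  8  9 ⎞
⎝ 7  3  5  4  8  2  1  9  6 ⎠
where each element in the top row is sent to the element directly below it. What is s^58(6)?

8

Tracing 6 → 2 → … returns to 6 after 6 steps, so 6 lies in a 6-cycle (2 3 5 8 9 6).
Since the cycle has length 6, s^58 acts on it the same as s^4 (58 mod 6 = 4).
Advancing 4 steps from 6: 6 → 2 → 3 → 5 → 8.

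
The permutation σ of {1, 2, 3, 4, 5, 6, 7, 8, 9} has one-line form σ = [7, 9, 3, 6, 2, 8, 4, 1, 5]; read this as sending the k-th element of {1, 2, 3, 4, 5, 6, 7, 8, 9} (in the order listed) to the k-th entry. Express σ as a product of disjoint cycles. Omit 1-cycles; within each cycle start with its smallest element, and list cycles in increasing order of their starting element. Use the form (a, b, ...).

Iterating σ from 1 gives 1 → 7 → 4 → 6 → 8 → 1; that is the 5-cycle (1, 7, 4, 6, 8).
Continuing from each remaining unvisited element yields (1, 7, 4, 6, 8)(2, 9, 5).

(1, 7, 4, 6, 8)(2, 9, 5)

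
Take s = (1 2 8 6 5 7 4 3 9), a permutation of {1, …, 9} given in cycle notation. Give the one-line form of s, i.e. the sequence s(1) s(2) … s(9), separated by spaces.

Image by image: 1↦2, 2↦8, 3↦9, 4↦3, 5↦7, 6↦5, 7↦4, 8↦6, 9↦1.
So the one-line form is 2 8 9 3 7 5 4 6 1.

2 8 9 3 7 5 4 6 1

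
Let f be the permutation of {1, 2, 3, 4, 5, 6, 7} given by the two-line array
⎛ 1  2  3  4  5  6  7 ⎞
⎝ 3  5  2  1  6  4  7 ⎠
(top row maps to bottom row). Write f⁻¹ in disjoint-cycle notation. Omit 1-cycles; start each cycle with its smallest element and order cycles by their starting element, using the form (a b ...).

First write f in disjoint cycles: (1 3 2 5 6 4).
Reversing each cycle (and rotating so the smallest element leads) gives f⁻¹ = (1 4 6 5 2 3).

(1 4 6 5 2 3)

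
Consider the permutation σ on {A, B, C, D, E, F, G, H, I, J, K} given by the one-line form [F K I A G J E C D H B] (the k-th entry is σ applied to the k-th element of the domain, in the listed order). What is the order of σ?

14

Writing σ as disjoint cycles, the cycle lengths are 7, 2, 2.
Since disjoint cycles commute, ord(σ) = lcm(7, 2, 2) = 14.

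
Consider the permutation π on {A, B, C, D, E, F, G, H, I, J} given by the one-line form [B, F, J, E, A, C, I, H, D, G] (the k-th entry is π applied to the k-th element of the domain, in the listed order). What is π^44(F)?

Tracing F → C → … returns to F after 9 steps, so F lies in a 9-cycle (A B F C J G I D E).
Powers repeat with period 9 on this cycle, and 44 mod 9 = 8, so π^44(F) = π^8(F).
Advancing 8 steps from F: F → C → J → G → I → D → E → A → B.

B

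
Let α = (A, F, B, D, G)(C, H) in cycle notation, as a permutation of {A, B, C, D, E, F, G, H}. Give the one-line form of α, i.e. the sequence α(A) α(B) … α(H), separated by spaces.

F D H G E B A C

Each element maps to the next entry in its cycle (wrapping to the front): A↦F, B↦D, C↦H, D↦G, E↦E, F↦B, G↦A, H↦C.
So the one-line form is F D H G E B A C.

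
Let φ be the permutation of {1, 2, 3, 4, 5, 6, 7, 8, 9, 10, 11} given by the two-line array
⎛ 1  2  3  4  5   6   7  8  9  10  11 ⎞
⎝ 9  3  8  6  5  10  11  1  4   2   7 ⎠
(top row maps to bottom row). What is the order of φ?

8

The disjoint-cycle form of φ has cycle lengths 8, 2, 1.
The order is lcm(8, 2) = 8.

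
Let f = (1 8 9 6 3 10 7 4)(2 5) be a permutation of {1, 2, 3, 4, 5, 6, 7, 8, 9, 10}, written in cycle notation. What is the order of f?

The cycle type of f is (8, 2).
The order of f is the least common multiple of its cycle lengths: lcm(8, 2) = 8.

8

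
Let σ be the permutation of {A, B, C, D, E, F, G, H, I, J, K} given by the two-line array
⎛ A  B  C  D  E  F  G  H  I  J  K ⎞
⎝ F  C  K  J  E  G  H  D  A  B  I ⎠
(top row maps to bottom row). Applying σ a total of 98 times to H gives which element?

F

Tracing H → D → … returns to H after 10 steps, so H lies in a 10-cycle (A, F, G, H, D, J, B, C, K, I).
Powers repeat with period 10 on this cycle, and 98 mod 10 = 8, so σ^98(H) = σ^8(H).
Stepping 8 places around the cycle: H → D → J → B → C → K → I → A → F.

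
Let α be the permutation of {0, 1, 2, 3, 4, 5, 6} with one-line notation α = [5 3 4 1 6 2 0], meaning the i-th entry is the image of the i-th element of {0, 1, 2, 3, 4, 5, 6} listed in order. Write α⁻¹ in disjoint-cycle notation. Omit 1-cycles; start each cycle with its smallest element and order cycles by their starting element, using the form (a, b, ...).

The cycle decomposition of α is (0, 5, 2, 4, 6)(1, 3).
The inverse reverses every cycle; in canonical form, α⁻¹ = (0, 6, 4, 2, 5)(1, 3).

(0, 6, 4, 2, 5)(1, 3)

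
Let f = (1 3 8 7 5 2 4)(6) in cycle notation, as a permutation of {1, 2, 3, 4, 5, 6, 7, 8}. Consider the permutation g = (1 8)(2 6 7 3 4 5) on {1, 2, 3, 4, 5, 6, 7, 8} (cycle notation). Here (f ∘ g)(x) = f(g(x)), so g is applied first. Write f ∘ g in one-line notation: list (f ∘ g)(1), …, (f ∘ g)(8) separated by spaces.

7 6 1 2 4 5 8 3

(f ∘ g)(x) = f(g(x)). Computing each image: f(g(1)) = f(8) = 7, f(g(2)) = f(6) = 6, f(g(3)) = f(4) = 1, f(g(4)) = f(5) = 2, f(g(5)) = f(2) = 4, f(g(6)) = f(7) = 5, f(g(7)) = f(3) = 8, f(g(8)) = f(1) = 3.
Hence f ∘ g = [7 6 1 2 4 5 8 3].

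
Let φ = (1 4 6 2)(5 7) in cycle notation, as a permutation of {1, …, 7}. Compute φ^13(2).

1

2 lies in the 4-cycle (1 4 6 2).
On a 4-cycle, φ^4 is the identity, so φ^13 = φ^1 there (13 ≡ 1 mod 4).
Stepping 1 place around the cycle: 2 → 1.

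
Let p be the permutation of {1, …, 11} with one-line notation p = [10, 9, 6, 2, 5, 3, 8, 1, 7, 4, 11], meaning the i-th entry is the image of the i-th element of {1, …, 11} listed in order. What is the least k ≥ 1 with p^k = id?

14

Writing p as disjoint cycles, the cycle lengths are 7, 2, 1, 1.
The order of p is the least common multiple of its cycle lengths: lcm(7, 2) = 14.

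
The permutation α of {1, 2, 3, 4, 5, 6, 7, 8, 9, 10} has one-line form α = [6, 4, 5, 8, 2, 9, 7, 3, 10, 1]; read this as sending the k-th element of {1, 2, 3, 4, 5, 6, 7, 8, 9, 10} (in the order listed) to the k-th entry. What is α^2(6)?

Tracing 6 → 9 → … returns to 6 after 4 steps, so 6 lies in a 4-cycle (1, 6, 9, 10).
Stepping 2 places around the cycle: 6 → 9 → 10.

10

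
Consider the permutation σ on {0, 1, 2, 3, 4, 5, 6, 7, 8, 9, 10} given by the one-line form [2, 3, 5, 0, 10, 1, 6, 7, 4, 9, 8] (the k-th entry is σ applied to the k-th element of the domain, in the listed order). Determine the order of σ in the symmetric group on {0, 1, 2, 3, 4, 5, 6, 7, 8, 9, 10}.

15

Writing σ as disjoint cycles, the cycle lengths are 5, 3, 1, 1, 1.
The order of σ is the least common multiple of its cycle lengths: lcm(5, 3) = 15.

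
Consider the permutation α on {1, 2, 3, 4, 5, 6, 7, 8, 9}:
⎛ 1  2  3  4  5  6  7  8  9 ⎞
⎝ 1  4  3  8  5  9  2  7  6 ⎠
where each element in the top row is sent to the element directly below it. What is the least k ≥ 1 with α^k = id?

4

The disjoint-cycle form of α has cycle lengths 4, 2, 1, 1, 1.
Since disjoint cycles commute, ord(α) = lcm(4, 2) = 4.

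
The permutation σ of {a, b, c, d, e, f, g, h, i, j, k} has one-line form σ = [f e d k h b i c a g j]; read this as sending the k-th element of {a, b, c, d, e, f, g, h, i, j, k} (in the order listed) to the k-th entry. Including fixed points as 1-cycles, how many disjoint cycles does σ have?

1

The cycle decomposition is (a f b e h c d k j g i), which has 1 cycle (counting 1-cycles).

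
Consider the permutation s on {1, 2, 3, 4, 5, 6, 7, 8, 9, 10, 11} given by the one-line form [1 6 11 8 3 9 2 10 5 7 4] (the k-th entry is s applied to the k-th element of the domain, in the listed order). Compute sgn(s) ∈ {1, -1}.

-1

In disjoint-cycle form the cycle lengths are 10, 1.
A cycle of length ℓ contributes ℓ−1 transpositions, so s is a product of 9 transpositions — odd.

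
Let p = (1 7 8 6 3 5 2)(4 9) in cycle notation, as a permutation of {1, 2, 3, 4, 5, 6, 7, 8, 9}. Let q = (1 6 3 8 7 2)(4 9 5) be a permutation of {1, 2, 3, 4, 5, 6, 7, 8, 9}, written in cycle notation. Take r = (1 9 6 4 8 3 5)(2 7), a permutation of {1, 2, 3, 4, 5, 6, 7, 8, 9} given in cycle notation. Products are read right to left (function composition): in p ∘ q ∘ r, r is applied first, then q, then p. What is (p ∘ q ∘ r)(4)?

8

Apply the permutations in order: r(4) = 8, then q(8) = 7, then p(7) = 8. So (p ∘ q ∘ r)(4) = 8.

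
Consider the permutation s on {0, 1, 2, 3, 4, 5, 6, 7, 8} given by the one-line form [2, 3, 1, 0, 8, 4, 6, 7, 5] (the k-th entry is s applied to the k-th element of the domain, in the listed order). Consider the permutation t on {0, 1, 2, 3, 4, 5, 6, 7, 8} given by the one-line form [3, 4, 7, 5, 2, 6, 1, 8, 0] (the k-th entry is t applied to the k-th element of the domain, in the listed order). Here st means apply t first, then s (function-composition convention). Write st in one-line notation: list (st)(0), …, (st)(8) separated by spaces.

0 8 7 4 1 6 3 5 2

(st)(x) = s(t(x)). Computing each image: s(t(0)) = s(3) = 0, s(t(1)) = s(4) = 8, s(t(2)) = s(7) = 7, s(t(3)) = s(5) = 4, s(t(4)) = s(2) = 1, s(t(5)) = s(6) = 6, s(t(6)) = s(1) = 3, s(t(7)) = s(8) = 5, s(t(8)) = s(0) = 2.
Hence st = [0 8 7 4 1 6 3 5 2].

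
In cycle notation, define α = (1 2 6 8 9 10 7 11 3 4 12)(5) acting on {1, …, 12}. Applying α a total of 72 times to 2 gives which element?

2 lies in the 11-cycle (1 2 6 8 9 10 7 11 3 4 12).
Since the cycle has length 11, α^72 acts on it the same as α^6 (72 mod 11 = 6).
Advancing 6 steps from 2: 2 → 6 → 8 → 9 → 10 → 7 → 11.

11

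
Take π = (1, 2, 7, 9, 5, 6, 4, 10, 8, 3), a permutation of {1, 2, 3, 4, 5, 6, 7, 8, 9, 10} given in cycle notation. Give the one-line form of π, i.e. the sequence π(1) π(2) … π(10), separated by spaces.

Reading each image from the cycles: 1→2, 2→7, 3→1, 4→10, 5→6, 6→4, 7→9, 8→3, 9→5, 10→8.
So the one-line form is 2 7 1 10 6 4 9 3 5 8.

2 7 1 10 6 4 9 3 5 8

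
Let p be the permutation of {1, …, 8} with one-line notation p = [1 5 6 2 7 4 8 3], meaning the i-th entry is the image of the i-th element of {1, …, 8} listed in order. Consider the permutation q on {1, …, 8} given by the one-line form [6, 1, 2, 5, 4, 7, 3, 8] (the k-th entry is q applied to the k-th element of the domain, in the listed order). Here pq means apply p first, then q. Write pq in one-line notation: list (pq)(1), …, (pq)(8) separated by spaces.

6 4 7 1 3 5 8 2

(pq)(x) = q(p(x)). Computing each image: q(p(1)) = q(1) = 6, q(p(2)) = q(5) = 4, q(p(3)) = q(6) = 7, q(p(4)) = q(2) = 1, q(p(5)) = q(7) = 3, q(p(6)) = q(4) = 5, q(p(7)) = q(8) = 8, q(p(8)) = q(3) = 2.
Hence pq = [6 4 7 1 3 5 8 2].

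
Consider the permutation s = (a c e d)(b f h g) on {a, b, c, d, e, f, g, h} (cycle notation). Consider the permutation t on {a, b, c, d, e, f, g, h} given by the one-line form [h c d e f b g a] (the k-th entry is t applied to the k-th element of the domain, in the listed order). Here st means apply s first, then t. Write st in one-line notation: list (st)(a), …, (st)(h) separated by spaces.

For each element, apply s then t: a → c → d; b → f → b; c → e → f; d → a → h; e → d → e; f → h → a; g → b → c; h → g → g.
So st in one-line form is d b f h e a c g.

d b f h e a c g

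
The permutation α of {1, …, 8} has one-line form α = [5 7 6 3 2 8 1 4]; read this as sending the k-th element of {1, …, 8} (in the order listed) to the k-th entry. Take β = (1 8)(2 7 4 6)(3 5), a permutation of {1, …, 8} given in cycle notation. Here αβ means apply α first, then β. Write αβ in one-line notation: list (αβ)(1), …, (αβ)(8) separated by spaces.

(αβ)(x) = β(α(x)). Computing each image: β(α(1)) = β(5) = 3, β(α(2)) = β(7) = 4, β(α(3)) = β(6) = 2, β(α(4)) = β(3) = 5, β(α(5)) = β(2) = 7, β(α(6)) = β(8) = 1, β(α(7)) = β(1) = 8, β(α(8)) = β(4) = 6.
Hence αβ = [3 4 2 5 7 1 8 6].

3 4 2 5 7 1 8 6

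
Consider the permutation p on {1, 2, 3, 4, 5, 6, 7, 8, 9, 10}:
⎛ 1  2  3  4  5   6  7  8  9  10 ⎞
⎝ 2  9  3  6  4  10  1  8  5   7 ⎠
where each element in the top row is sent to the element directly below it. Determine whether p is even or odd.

In disjoint-cycle form the cycle lengths are 8, 1, 1.
A cycle is odd iff its length is even; p has 1 even-length cycle, so sgn(p) = (−1)^1 and p is odd.

odd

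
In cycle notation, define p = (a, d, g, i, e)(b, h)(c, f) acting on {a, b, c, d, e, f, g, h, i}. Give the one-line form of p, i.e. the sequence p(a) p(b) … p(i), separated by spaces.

d h f g a c i b e

Image by image: a↦d, b↦h, c↦f, d↦g, e↦a, f↦c, g↦i, h↦b, i↦e.
So the one-line form is d h f g a c i b e.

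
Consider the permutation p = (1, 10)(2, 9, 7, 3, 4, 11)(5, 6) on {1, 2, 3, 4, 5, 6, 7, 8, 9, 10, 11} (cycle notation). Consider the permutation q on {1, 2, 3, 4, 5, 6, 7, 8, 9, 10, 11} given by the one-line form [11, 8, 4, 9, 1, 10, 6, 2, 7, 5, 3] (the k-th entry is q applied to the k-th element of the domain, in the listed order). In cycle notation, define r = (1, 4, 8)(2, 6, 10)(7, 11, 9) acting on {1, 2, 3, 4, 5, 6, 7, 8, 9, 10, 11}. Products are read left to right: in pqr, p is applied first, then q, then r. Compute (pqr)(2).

11

(pqr)(2) = r(q(p(2))). p(2) = 9, then q(9) = 7, then r(7) = 11, so the result is 11.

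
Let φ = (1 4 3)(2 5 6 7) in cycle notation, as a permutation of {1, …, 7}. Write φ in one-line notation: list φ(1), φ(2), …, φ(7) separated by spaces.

4 5 1 3 6 7 2

Each element maps to the next entry in its cycle (wrapping to the front): 1↦4, 2↦5, 3↦1, 4↦3, 5↦6, 6↦7, 7↦2.
Listing these in domain order gives 4 5 1 3 6 7 2.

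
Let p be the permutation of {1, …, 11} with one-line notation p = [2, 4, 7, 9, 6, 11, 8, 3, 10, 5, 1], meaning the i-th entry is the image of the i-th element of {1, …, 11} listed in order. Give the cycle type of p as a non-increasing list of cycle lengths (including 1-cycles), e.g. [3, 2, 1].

The disjoint cycles are (1, 2, 4, 9, 10, 5, 6, 11)(3, 7, 8), with lengths 8, 3 in non-increasing order.

[8, 3]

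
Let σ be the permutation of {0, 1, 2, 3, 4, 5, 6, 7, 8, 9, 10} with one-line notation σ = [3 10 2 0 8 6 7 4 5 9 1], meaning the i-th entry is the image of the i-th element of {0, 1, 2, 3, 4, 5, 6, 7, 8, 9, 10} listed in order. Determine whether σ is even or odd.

even

In disjoint-cycle form the cycle lengths are 5, 2, 2, 1, 1.
A cycle is odd iff its length is even; σ has 2 even-length cycles, so sgn(σ) = (−1)^2 and σ is even.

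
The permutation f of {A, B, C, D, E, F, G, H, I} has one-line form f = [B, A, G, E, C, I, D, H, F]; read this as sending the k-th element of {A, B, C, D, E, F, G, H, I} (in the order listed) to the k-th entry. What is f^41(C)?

Tracing C → G → … returns to C after 4 steps, so C lies in a 4-cycle (C, G, D, E).
Since the cycle has length 4, f^41 acts on it the same as f^1 (41 mod 4 = 1).
Stepping 1 place around the cycle: C → G.

G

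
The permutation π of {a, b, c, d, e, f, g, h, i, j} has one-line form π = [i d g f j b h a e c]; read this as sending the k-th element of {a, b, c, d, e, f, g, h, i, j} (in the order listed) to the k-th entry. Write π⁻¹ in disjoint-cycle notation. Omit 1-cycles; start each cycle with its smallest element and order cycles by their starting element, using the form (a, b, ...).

(a, h, g, c, j, e, i)(b, f, d)

The cycle decomposition of π is (a, i, e, j, c, g, h)(b, d, f).
The inverse reverses every cycle; in canonical form, π⁻¹ = (a, h, g, c, j, e, i)(b, f, d).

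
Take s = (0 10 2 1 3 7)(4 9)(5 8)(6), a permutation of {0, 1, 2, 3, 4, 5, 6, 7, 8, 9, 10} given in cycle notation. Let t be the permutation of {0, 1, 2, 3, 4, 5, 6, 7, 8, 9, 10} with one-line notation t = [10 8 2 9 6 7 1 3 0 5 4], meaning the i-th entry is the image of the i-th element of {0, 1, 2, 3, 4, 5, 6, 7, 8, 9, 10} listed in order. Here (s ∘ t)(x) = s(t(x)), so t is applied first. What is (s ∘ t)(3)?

4

t(3) = 9, then s(9) = 4; composing gives (s ∘ t)(3) = 4.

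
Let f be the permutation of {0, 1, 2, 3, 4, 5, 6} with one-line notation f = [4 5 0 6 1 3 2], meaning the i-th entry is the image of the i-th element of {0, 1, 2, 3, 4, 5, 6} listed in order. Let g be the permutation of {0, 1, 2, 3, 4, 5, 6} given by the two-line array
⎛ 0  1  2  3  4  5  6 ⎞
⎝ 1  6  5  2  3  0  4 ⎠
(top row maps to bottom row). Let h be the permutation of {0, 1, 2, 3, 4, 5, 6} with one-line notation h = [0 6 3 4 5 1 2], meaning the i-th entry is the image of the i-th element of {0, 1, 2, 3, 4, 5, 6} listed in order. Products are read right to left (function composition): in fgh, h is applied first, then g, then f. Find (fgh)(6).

3

(fgh)(6) = f(g(h(6))). h(6) = 2, then g(2) = 5, then f(5) = 3, so the result is 3.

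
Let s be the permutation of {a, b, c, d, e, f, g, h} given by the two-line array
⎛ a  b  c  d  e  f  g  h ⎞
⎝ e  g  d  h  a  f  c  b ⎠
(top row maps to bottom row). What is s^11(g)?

Tracing g → c → … returns to g after 5 steps, so g lies in a 5-cycle (b g c d h).
On a 5-cycle, s^5 is the identity, so s^11 = s^1 there (11 ≡ 1 mod 5).
Advancing 1 step from g: g → c.

c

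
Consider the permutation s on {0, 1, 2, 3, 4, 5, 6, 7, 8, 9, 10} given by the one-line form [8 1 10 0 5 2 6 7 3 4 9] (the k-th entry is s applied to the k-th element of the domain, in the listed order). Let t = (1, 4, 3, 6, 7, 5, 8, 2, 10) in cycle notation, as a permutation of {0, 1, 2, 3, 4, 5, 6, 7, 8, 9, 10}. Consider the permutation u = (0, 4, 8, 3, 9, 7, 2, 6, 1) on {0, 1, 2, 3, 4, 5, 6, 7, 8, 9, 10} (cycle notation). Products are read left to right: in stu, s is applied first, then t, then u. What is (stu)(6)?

2

Chase 6: s(6) = 6; t(6) = 7; u(7) = 2. Hence (stu)(6) = 2.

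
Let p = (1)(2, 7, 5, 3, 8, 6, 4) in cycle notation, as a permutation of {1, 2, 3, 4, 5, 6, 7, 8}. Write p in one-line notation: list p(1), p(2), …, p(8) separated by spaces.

Image by image: 1→1, 2→7, 3→8, 4→2, 5→3, 6→4, 7→5, 8→6.
Listing these in domain order gives 1 7 8 2 3 4 5 6.

1 7 8 2 3 4 5 6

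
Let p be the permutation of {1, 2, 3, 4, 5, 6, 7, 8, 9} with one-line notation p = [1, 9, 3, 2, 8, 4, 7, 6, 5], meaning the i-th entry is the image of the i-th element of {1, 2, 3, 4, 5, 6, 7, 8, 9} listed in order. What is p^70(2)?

Tracing 2 → 9 → … returns to 2 after 6 steps, so 2 lies in a 6-cycle (2, 9, 5, 8, 6, 4).
On a 6-cycle, p^6 is the identity, so p^70 = p^4 there (70 ≡ 4 mod 6).
Advancing 4 steps from 2: 2 → 9 → 5 → 8 → 6.

6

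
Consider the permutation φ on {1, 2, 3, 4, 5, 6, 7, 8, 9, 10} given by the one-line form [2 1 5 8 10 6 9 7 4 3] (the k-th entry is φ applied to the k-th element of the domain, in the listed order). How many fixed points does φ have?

The fixed points (elements with φ(x) = x) are {6}, so there is 1.

1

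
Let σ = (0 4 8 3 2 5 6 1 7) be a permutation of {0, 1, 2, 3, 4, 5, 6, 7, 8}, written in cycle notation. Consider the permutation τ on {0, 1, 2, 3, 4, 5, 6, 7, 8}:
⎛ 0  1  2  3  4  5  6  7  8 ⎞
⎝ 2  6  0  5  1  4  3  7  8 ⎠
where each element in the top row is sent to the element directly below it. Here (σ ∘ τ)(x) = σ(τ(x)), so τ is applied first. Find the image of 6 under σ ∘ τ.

2

(σ ∘ τ)(6) = σ(τ(6)). τ(6) = 3, then σ(3) = 2. So (σ ∘ τ)(6) = 2.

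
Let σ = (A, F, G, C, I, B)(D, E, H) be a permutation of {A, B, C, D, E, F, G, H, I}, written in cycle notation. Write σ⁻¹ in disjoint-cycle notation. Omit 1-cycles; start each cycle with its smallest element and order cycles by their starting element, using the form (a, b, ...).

(A, B, I, C, G, F)(D, H, E)

The inverse reverses each cycle.
Reversing each cycle of σ and rotating so the smallest element leads gives (A, B, I, C, G, F)(D, H, E).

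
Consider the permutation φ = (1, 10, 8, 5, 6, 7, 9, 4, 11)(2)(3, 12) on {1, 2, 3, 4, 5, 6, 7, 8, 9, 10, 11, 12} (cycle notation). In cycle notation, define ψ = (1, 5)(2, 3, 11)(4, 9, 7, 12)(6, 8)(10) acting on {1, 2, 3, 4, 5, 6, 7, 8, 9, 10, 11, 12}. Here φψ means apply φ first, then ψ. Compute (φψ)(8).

1

φ(8) = 5, then ψ(5) = 1; composing gives (φψ)(8) = 1.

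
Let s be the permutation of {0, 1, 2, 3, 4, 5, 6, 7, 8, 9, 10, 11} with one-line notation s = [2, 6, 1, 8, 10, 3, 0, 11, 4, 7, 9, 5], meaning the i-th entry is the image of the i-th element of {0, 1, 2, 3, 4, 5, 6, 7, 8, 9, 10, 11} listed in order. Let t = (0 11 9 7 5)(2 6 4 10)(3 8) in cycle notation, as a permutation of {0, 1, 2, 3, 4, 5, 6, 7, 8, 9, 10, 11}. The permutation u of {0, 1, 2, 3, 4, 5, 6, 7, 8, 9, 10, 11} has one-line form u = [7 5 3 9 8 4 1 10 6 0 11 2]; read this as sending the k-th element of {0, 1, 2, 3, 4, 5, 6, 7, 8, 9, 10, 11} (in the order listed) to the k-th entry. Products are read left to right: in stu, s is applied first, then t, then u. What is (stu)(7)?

0

Chase 7: s(7) = 11; t(11) = 9; u(9) = 0. Hence (stu)(7) = 0.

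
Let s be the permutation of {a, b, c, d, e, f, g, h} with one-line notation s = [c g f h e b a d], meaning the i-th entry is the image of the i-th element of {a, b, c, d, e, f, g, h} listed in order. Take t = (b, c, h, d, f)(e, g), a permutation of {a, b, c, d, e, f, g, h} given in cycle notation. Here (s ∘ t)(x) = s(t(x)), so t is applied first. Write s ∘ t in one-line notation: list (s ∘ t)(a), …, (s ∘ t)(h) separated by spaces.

Chase each element through t then s: a → a → c; b → c → f; c → h → d; d → f → b; e → g → a; f → b → g; g → e → e; h → d → h.
Collecting the images, s ∘ t = [c f d b a g e h].

c f d b a g e h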